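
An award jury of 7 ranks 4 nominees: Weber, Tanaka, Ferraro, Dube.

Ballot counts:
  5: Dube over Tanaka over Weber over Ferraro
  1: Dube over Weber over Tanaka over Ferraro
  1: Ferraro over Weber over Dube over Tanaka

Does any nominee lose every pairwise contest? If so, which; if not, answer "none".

Ferraro

Pairwise majorities:
Weber vs Tanaka: 1+1 = 2 for Weber, 5 for Tanaka — Tanaka by 5–2.
Weber vs Ferraro: Weber, 6–1.
Weber vs Dube: Weber preferred on 1 ballot; Dube wins 6–1.
Tanaka vs Ferraro: Tanaka is ranked higher on 5+1 = 6 ballots, Ferraro on 1. Tanaka wins 6–1.
Tanaka vs Dube: Dube, 7–0.
Ferraro vs Dube: 1 for Ferraro, 6 for Dube — Dube by 6–1.
Only Ferraro has no wins; Ferraro is the Condorcet loser.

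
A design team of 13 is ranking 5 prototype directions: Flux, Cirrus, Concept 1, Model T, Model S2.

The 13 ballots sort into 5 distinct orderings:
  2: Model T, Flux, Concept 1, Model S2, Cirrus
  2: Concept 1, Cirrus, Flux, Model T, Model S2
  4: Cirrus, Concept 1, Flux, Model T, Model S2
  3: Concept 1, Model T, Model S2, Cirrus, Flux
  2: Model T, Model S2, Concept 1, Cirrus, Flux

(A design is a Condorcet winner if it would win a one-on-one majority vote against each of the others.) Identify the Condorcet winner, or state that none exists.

Concept 1

Pairwise majorities:
Flux vs Cirrus: Cirrus wins 11–2.
Flux–Concept 1: Concept 1 11–2.
Flux vs Model T: Model T wins 7–6.
Flux–Model S2: Flux 8–5.
Cirrus–Concept 1: Concept 1 9–4.
Cirrus–Model T: Model T 7–6.
Cirrus vs Model S2: Model S2 wins 7–6.
Concept 1–Model T: Concept 1 9–4.
Concept 1 vs Model S2: Concept 1 wins 11–2.
Model T vs Model S2: Model T, 13–0.
Only Concept 1 has no losses; Concept 1 is the Condorcet winner.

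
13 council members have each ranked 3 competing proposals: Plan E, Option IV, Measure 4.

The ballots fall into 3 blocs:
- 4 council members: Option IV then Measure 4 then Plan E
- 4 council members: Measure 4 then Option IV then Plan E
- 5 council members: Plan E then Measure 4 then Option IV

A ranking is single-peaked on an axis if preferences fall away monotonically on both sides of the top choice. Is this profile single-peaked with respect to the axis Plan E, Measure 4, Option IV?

yes

Axis positions: Plan E=1, Measure 4=2, Option IV=3.
Bloc 1 (peak Option IV at position 3): ranking walks positions 3-2-1, expanding outward from the peak — single-peaked.
Bloc 2 (peak Measure 4 at position 2): ranking walks positions 2-3-1, expanding outward from the peak — single-peaked.
Bloc 3 (peak Plan E at position 1): ranking walks positions 1-2-3, expanding outward from the peak — single-peaked.
Every ranking is single-peaked on this axis.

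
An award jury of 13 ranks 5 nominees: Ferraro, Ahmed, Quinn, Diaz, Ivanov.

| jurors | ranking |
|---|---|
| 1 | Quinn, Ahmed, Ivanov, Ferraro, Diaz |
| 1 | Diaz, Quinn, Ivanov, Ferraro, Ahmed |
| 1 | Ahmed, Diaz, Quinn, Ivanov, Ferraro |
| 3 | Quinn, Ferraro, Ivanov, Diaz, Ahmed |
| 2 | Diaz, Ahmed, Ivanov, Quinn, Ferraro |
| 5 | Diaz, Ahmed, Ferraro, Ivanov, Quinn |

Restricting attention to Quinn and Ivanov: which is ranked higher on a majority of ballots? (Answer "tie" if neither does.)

Ivanov

Ballots ranking Quinn above Ivanov: 1 + 1 + 1 + 3 = 6.
Ballots ranking Ivanov above Quinn: 13 − 6 = 7.
Ivanov wins the head-to-head 7–6.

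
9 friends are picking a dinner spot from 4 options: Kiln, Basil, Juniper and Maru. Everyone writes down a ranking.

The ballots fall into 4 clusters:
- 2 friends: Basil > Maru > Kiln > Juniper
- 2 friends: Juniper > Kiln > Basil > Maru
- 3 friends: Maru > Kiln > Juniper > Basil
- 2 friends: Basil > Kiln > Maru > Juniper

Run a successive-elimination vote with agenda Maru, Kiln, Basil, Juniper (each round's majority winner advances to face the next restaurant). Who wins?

Juniper

Round 1: Maru vs Kiln — 5–4, Maru advances.
Round 2: Maru vs Basil — 3–6, Basil advances.
Round 3: Basil vs Juniper — 4–5, Juniper advances.
Juniper survives the agenda.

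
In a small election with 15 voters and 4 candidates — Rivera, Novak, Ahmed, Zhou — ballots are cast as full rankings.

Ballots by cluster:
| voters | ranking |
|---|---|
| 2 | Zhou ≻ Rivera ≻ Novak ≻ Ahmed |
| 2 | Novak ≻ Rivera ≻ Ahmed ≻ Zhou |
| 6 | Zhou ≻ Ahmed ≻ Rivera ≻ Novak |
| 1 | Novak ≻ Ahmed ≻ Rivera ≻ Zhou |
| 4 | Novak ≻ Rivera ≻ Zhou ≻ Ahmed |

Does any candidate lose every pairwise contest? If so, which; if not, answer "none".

Ahmed

Pairwise majorities:
Rivera vs Novak: Rivera preferred on 2+6 = 8 ballots; Rivera wins 8–7.
Rivera vs Ahmed: 8 to 7, Rivera.
Rivera vs Zhou: 2+1+4 = 7 for Rivera, 8 for Zhou — Zhou by 8–7.
Novak vs Ahmed: 2+2+1+4 = 9 for Novak, 6 for Ahmed — Novak by 9–6.
Novak vs Zhou: Zhou, 8–7.
Ahmed vs Zhou: Zhou wins 12–3.
Ahmed is beaten in every head-to-head and is the Condorcet loser.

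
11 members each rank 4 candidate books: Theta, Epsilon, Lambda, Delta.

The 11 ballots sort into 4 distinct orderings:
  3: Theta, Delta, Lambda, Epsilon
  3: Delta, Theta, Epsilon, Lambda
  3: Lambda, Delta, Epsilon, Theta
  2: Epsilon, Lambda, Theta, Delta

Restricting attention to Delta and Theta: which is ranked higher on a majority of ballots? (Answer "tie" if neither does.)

Delta

Ballots ranking Delta above Theta: 3 + 3 = 6.
Ballots ranking Theta above Delta: 11 − 6 = 5.
Delta wins the head-to-head 6–5.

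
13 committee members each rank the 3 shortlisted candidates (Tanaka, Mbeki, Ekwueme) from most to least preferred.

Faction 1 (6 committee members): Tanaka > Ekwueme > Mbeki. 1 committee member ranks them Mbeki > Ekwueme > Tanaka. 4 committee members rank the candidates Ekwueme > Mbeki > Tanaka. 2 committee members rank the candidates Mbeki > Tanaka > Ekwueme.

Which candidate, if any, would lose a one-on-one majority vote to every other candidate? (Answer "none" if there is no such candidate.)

none

Head-to-head results (13 committee members):
Tanaka vs Mbeki: Tanaka is ranked higher on 6 ballots, Mbeki on 7. Mbeki wins 7–6.
Tanaka vs Ekwueme: Tanaka wins 8–5.
Mbeki vs Ekwueme: Mbeki preferred on 1+2 = 3 ballots; Ekwueme wins 10–3.
No candidate is winless: Tanaka beats Ekwueme; Mbeki beats Tanaka; Ekwueme beats Mbeki. There is no Condorcet loser.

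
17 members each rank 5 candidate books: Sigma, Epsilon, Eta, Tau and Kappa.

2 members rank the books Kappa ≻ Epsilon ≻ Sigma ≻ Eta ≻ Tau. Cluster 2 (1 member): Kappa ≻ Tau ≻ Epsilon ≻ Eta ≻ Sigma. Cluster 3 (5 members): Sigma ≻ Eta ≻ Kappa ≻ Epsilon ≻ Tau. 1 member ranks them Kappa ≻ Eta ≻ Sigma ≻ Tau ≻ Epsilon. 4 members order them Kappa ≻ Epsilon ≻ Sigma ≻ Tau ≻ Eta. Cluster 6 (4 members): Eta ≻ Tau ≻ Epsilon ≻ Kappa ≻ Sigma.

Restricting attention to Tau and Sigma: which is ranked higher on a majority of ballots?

Ballots ranking Tau above Sigma: 1 + 4 = 5.
Ballots ranking Sigma above Tau: 17 − 5 = 12.
Sigma wins the head-to-head 12–5.

Sigma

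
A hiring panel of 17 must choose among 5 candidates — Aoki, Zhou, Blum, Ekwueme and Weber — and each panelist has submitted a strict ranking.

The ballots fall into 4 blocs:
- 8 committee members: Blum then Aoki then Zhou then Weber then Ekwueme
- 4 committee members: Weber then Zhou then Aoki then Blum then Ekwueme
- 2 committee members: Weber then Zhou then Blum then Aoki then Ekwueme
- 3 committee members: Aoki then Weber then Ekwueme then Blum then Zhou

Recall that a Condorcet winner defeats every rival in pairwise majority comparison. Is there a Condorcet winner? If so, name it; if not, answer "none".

Head-to-head results (17 committee members):
Aoki–Zhou: Aoki 11–6.
Aoki–Blum: Blum 10–7.
Aoki vs Ekwueme: Aoki, 17–0.
Aoki vs Weber: Aoki is ranked higher on 8+3 = 11 ballots, Weber on 6. Aoki wins 11–6.
Zhou vs Blum: 4+2 = 6 for Zhou, 11 for Blum — Blum by 11–6.
Zhou vs Ekwueme: Zhou is ranked higher on 8+4+2 = 14 ballots, Ekwueme on 3. Zhou wins 14–3.
Zhou vs Weber: Zhou preferred on 8 ballots; Weber wins 9–8.
Blum–Ekwueme: Blum 14–3.
Blum–Weber: Weber 9–8.
Ekwueme vs Weber: Weber wins 17–0.
No candidate is unbeaten: Aoki loses to Blum; Zhou loses to Aoki; Blum loses to Weber; Ekwueme loses to Aoki; Weber loses to Aoki. In particular Aoki > Weber > Blum > Aoki is a majority cycle — no Condorcet winner exists.

none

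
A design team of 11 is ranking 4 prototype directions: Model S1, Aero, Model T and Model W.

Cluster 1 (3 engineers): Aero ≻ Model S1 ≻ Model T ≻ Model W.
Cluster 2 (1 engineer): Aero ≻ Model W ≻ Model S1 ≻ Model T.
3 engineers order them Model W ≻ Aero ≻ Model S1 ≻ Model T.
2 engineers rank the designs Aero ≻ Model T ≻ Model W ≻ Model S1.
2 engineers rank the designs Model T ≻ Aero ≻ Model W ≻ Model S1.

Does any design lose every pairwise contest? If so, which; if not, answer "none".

Pairwise majorities:
Model S1–Aero: Aero 11–0.
Model S1 vs Model T: Model S1 wins 7–4.
Model S1 vs Model W: Model W, 8–3.
Aero vs Model T: Aero preferred on 3+1+3+2 = 9 ballots; Aero wins 9–2.
Aero vs Model W: Aero preferred on 3+1+2+2 = 8 ballots; Aero wins 8–3.
Model T vs Model W: Model T, 7–4.
Every design wins at least one matchup (Model S1 beats Model T; Aero beats Model S1; Model T beats Model W; Model W beats Model S1), so there is no Condorcet loser.

none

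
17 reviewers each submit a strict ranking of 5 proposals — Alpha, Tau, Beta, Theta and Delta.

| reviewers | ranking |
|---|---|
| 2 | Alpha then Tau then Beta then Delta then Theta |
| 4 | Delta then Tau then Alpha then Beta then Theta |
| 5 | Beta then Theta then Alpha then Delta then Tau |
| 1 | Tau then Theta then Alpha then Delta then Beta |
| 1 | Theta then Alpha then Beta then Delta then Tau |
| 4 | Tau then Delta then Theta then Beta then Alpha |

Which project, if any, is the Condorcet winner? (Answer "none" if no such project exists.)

none

Pairwise majorities:
Alpha vs Tau: Alpha is ranked higher on 2+5+1 = 8 ballots, Tau on 9. Tau wins 9–8.
Alpha vs Beta: 8 to 9, Beta.
Alpha vs Theta: Alpha is ranked higher on 2+4 = 6 ballots, Theta on 11. Theta wins 11–6.
Alpha vs Delta: Alpha is ranked higher on 2+5+1+1 = 9 ballots, Delta on 8. Alpha wins 9–8.
Tau vs Beta: Tau preferred on 2+4+1+4 = 11 ballots; Tau wins 11–6.
Tau vs Theta: Tau is ranked higher on 2+4+1+4 = 11 ballots, Theta on 6. Tau wins 11–6.
Tau vs Delta: Tau preferred on 2+1+4 = 7 ballots; Delta wins 10–7.
Beta vs Theta: 2+4+5 = 11 for Beta, 6 for Theta — Beta by 11–6.
Beta vs Delta: 2+5+1 = 8 for Beta, 9 for Delta — Delta by 9–8.
Theta vs Delta: Theta preferred on 5+1+1 = 7 ballots; Delta wins 10–7.
No project is unbeaten: Alpha loses to Tau; Tau loses to Delta; Beta loses to Tau; Theta loses to Tau; Delta loses to Alpha. In particular Alpha > Delta > Tau > Alpha is a majority cycle — no Condorcet winner exists.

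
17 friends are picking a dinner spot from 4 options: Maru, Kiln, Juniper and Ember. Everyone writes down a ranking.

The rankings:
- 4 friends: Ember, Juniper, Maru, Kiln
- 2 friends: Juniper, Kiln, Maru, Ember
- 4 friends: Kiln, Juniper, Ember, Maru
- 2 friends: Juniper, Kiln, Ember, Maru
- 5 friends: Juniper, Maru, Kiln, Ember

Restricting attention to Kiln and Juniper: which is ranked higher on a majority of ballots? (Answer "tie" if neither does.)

Ballots ranking Kiln above Juniper: 4.
Ballots ranking Juniper above Kiln: 17 − 4 = 13.
Juniper wins the head-to-head 13–4.

Juniper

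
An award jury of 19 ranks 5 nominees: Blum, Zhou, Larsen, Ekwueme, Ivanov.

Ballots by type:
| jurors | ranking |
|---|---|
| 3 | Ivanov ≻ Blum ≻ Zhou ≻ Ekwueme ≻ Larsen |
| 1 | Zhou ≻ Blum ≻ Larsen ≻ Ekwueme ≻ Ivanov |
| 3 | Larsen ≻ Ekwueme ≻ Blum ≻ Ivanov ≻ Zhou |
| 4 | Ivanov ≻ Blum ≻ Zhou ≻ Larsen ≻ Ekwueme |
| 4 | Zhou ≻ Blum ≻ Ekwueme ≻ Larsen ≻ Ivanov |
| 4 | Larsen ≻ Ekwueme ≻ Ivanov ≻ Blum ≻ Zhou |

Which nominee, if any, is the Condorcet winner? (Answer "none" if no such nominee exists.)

Head-to-head results (19 jurors):
Blum vs Zhou: Blum wins 14–5.
Blum vs Larsen: Blum wins 12–7.
Blum vs Ekwueme: Blum wins 12–7.
Blum vs Ivanov: 8 to 11, Ivanov.
Zhou vs Larsen: Zhou preferred on 3+1+4+4 = 12 ballots; Zhou wins 12–7.
Zhou vs Ekwueme: Zhou preferred on 3+1+4+4 = 12 ballots; Zhou wins 12–7.
Zhou vs Ivanov: Zhou preferred on 1+4 = 5 ballots; Ivanov wins 14–5.
Larsen vs Ekwueme: 1+3+4+4 = 12 for Larsen, 7 for Ekwueme — Larsen by 12–7.
Larsen vs Ivanov: Larsen wins 12–7.
Ekwueme vs Ivanov: Ekwueme wins 12–7.
No nominee is unbeaten: Blum loses to Ivanov; Zhou loses to Blum; Larsen loses to Blum; Ekwueme loses to Blum; Ivanov loses to Larsen. In particular Blum → Larsen → Ivanov → Blum is a majority cycle — no Condorcet winner exists.

none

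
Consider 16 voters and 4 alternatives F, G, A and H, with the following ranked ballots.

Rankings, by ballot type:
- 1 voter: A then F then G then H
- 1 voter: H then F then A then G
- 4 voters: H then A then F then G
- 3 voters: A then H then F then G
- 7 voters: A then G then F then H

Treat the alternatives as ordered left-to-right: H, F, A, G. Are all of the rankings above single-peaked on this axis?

Axis positions: H=1, F=2, A=3, G=4.
Ballot type 1 (peak A at position 3): ranking walks positions 3-2-4-1, expanding outward from the peak — single-peaked.
Ballot type 2 (peak H at position 1): ranking walks positions 1-2-3-4, expanding outward from the peak — single-peaked.
Ballot type 3: ranking walks positions 1-3-2-4; A is ranked above F even though F lies between A and the peak H on the axis — preferences dip and rise again. Not single-peaked.
Ballot type 4: ranking walks positions 3-1-2-4; H is ranked above F even though F lies between H and the peak A on the axis — preferences dip and rise again. Not single-peaked.
Ballot type 5 (peak A at position 3): ranking walks positions 3-4-2-1, expanding outward from the peak — single-peaked.
Ballot type 3 violates single-peakedness, so the profile is not single-peaked on this axis.

no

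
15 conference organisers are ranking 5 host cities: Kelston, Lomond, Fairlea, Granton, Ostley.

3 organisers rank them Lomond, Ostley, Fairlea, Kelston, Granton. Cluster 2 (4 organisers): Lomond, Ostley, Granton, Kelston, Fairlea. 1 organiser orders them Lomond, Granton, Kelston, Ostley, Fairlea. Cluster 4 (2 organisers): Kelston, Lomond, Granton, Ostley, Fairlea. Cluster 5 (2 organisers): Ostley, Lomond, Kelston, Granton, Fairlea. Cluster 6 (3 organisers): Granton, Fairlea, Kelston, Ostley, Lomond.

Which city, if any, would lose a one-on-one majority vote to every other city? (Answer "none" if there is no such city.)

Fairlea

Pairwise majorities:
Kelston vs Lomond: Lomond wins 10–5.
Kelston vs Fairlea: Kelston, 9–6.
Kelston vs Granton: 3+2+2 = 7 for Kelston, 8 for Granton — Granton by 8–7.
Kelston–Ostley: Ostley 9–6.
Lomond vs Fairlea: 3+4+1+2+2 = 12 for Lomond, 3 for Fairlea — Lomond by 12–3.
Lomond vs Granton: Lomond preferred on 3+4+1+2+2 = 12 ballots; Lomond wins 12–3.
Lomond vs Ostley: Lomond, 10–5.
Fairlea vs Granton: Granton, 12–3.
Fairlea vs Ostley: Ostley, 12–3.
Granton vs Ostley: Ostley, 9–6.
Only Fairlea has no wins; Fairlea is the Condorcet loser.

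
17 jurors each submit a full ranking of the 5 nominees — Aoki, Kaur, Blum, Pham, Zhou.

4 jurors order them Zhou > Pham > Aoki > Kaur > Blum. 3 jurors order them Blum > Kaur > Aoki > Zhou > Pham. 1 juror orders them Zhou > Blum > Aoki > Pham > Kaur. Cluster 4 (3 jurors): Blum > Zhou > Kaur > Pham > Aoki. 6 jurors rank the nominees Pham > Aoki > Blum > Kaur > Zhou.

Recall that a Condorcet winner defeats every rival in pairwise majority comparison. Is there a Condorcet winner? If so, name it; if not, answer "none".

none

Check each pair by majority over 17 ballots:
Aoki vs Kaur: 4+1+6 = 11 for Aoki, 6 for Kaur — Aoki by 11–6.
Aoki vs Blum: 4+6 = 10 for Aoki, 7 for Blum — Aoki by 10–7.
Aoki vs Pham: Aoki preferred on 3+1 = 4 ballots; Pham wins 13–4.
Aoki vs Zhou: Aoki is ranked higher on 3+6 = 9 ballots, Zhou on 8. Aoki wins 9–8.
Kaur vs Blum: 4 for Kaur, 13 for Blum — Blum by 13–4.
Kaur vs Pham: 3+3 = 6 for Kaur, 11 for Pham — Pham by 11–6.
Kaur vs Zhou: Kaur is ranked higher on 3+6 = 9 ballots, Zhou on 8. Kaur wins 9–8.
Blum vs Pham: 3+1+3 = 7 for Blum, 10 for Pham — Pham by 10–7.
Blum vs Zhou: Blum preferred on 3+3+6 = 12 ballots; Blum wins 12–5.
Pham vs Zhou: Pham is ranked higher on 6 ballots, Zhou on 11. Zhou wins 11–6.
Each nominee drops at least one matchup (Aoki loses to Pham; Kaur loses to Aoki; Blum loses to Aoki; Pham loses to Zhou; Zhou loses to Aoki); the cycle Aoki > Zhou > Pham > Aoki rules out a Condorcet winner.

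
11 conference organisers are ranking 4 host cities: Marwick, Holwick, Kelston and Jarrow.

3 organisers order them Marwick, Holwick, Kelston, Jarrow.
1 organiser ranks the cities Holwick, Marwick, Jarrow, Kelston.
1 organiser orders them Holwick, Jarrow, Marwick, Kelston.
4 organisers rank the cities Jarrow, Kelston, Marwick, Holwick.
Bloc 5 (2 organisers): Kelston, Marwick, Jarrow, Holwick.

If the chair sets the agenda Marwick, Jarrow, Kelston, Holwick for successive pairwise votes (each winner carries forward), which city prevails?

Kelston

Round 1: Marwick vs Jarrow — 6–5, Marwick advances.
Round 2: Marwick vs Kelston — 5–6, Kelston advances.
Round 3: Kelston vs Holwick — 6–5, Kelston advances.
The agenda winner is Kelston.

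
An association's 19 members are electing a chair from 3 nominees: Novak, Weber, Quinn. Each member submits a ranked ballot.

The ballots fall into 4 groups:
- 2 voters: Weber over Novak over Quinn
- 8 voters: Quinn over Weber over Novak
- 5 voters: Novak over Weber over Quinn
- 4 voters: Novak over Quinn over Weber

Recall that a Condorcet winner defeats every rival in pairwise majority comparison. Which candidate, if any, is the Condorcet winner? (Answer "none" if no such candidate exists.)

none

Head-to-head results (19 voters):
Novak vs Weber: 9 to 10, Weber.
Novak vs Quinn: Novak preferred on 2+5+4 = 11 ballots; Novak wins 11–8.
Weber vs Quinn: Weber is ranked higher on 2+5 = 7 ballots, Quinn on 12. Quinn wins 12–7.
Every candidate loses at least once (Novak loses to Weber; Weber loses to Quinn; Quinn loses to Novak). The majority relation contains the cycle Novak → Quinn → Weber → Novak, so there is no Condorcet winner.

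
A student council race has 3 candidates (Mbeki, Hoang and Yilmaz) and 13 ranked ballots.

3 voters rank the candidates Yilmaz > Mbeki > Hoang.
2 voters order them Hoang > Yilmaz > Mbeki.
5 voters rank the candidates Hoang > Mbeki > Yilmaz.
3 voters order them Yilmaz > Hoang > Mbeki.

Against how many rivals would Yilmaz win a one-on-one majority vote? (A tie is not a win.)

1

Yilmaz against each rival (13 voters):
Yilmaz vs Mbeki: Yilmaz wins 8–5.
Yilmaz vs Hoang: Yilmaz is ranked higher on 3+3 = 6 ballots, Hoang on 7. Hoang wins 7–6.
Yilmaz beats Mbeki; loses to Hoang — 1 pairwise win.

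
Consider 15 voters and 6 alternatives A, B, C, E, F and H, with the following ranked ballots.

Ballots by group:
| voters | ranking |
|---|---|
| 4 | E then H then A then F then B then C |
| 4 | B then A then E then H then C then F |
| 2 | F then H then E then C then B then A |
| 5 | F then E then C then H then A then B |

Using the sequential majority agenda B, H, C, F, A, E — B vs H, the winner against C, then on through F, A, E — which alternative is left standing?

Round 1: B vs H — 4–11, H advances.
Round 2: H vs C — 10–5, H advances.
Round 3: H vs F — 8–7, H advances.
Round 4: H vs A — 11–4, H advances.
Round 5: H vs E — 2–13, E advances.
E survives the agenda.

E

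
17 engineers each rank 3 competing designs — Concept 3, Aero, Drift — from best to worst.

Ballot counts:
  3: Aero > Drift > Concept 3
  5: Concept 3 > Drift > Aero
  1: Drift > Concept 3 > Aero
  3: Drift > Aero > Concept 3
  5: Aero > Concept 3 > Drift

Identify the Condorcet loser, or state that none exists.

none

Pairwise majorities:
Concept 3 vs Aero: Aero wins 11–6.
Concept 3–Drift: Concept 3 10–7.
Aero vs Drift: Aero is ranked higher on 3+5 = 8 ballots, Drift on 9. Drift wins 9–8.
Each design has at least one pairwise win (Concept 3 beats Drift; Aero beats Concept 3; Drift beats Aero) — no Condorcet loser.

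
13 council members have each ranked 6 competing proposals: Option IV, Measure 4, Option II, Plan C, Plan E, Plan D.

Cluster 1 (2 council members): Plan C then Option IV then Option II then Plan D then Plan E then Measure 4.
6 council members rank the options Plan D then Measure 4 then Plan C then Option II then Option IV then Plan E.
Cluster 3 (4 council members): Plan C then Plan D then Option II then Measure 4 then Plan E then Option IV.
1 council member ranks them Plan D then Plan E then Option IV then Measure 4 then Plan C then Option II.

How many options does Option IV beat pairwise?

Option IV against each rival (13 council members):
Option IV vs Measure 4: Measure 4, 10–3.
Option IV vs Option II: Option IV preferred on 2+1 = 3 ballots; Option II wins 10–3.
Option IV–Plan C: Plan C 12–1.
Option IV vs Plan E: Option IV wins 8–5.
Option IV vs Plan D: Plan D wins 11–2.
Option IV beats Plan E; loses to Measure 4, Option II, Plan C, Plan D — 1 pairwise win.

1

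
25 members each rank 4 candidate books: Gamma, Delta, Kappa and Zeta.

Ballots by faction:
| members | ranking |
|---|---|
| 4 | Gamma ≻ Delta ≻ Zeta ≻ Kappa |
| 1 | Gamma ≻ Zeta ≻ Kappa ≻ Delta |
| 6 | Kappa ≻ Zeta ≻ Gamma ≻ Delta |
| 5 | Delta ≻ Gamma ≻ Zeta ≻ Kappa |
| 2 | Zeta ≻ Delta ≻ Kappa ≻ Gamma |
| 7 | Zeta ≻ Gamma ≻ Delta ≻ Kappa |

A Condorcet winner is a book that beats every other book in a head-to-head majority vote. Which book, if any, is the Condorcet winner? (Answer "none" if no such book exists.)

Zeta

Check each pair by majority over 25 ballots:
Gamma–Delta: Gamma 18–7.
Gamma vs Kappa: 4+1+5+7 = 17 for Gamma, 8 for Kappa — Gamma by 17–8.
Gamma vs Zeta: 4+1+5 = 10 for Gamma, 15 for Zeta — Zeta by 15–10.
Delta–Kappa: Delta 18–7.
Delta vs Zeta: Zeta wins 16–9.
Kappa vs Zeta: Zeta, 19–6.
Zeta wins every pairwise contest, so Zeta is the Condorcet winner.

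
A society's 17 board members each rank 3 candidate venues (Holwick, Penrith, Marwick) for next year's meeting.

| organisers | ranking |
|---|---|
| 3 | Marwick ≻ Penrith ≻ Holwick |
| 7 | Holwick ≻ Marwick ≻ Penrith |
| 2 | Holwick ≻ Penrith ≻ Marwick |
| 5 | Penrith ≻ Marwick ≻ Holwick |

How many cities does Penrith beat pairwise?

Penrith against each rival (17 organisers):
Penrith vs Holwick: 3+5 = 8 for Penrith, 9 for Holwick — Holwick by 9–8.
Penrith vs Marwick: Penrith is ranked higher on 2+5 = 7 ballots, Marwick on 10. Marwick wins 10–7.
Penrith beats no one; loses to Holwick, Marwick — 0 pairwise wins.

0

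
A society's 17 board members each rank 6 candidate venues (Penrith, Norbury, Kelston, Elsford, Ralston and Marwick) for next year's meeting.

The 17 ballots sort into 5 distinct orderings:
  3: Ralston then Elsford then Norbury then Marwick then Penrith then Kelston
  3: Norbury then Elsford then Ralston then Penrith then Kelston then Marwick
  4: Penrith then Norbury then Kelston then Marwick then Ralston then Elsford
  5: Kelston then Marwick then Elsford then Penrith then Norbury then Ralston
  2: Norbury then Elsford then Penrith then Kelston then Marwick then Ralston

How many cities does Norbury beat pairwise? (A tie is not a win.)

4

Norbury against each rival (17 organisers):
Norbury vs Penrith: Penrith wins 9–8.
Norbury vs Kelston: 3+3+4+2 = 12 for Norbury, 5 for Kelston — Norbury by 12–5.
Norbury vs Elsford: 9 to 8, Norbury.
Norbury vs Ralston: 14 to 3, Norbury.
Norbury vs Marwick: Norbury, 12–5.
Norbury beats Kelston, Elsford, Ralston, Marwick; loses to Penrith — 4 pairwise wins.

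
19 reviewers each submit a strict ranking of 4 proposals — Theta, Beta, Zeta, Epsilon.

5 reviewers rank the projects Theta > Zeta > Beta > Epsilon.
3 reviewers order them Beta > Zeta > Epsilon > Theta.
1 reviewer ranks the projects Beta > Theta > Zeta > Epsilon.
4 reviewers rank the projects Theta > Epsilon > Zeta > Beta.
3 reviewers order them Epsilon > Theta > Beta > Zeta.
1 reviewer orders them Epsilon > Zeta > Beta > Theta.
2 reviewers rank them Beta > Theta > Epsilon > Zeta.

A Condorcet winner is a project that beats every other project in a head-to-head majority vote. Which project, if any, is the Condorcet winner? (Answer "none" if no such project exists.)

Head-to-head results (19 reviewers):
Theta vs Beta: Theta, 12–7.
Theta vs Zeta: Theta, 15–4.
Theta–Epsilon: Theta 12–7.
Beta vs Zeta: Zeta, 10–9.
Beta–Epsilon: Beta 11–8.
Zeta vs Epsilon: Epsilon wins 10–9.
Only Theta has no losses; Theta is the Condorcet winner.

Theta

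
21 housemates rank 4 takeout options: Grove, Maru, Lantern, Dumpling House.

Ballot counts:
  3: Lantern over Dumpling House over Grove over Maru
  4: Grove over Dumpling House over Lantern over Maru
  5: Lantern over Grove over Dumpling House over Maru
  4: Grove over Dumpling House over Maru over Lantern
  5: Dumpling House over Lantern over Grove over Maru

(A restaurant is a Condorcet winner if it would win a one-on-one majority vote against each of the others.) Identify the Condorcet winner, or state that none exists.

none

Pairwise majorities:
Grove vs Maru: 3+4+5+4+5 = 21 for Grove, 0 for Maru — Grove by 21–0.
Grove vs Lantern: Grove is ranked higher on 4+4 = 8 ballots, Lantern on 13. Lantern wins 13–8.
Grove vs Dumpling House: 13 to 8, Grove.
Maru vs Lantern: 4 for Maru, 17 for Lantern — Lantern by 17–4.
Maru vs Dumpling House: 0 for Maru, 21 for Dumpling House — Dumpling House by 21–0.
Lantern vs Dumpling House: Lantern is ranked higher on 3+5 = 8 ballots, Dumpling House on 13. Dumpling House wins 13–8.
Every restaurant loses at least once (Grove loses to Lantern; Maru loses to Grove; Lantern loses to Dumpling House; Dumpling House loses to Grove). The majority relation contains the cycle Grove → Dumpling House → Lantern → Grove, so there is no Condorcet winner.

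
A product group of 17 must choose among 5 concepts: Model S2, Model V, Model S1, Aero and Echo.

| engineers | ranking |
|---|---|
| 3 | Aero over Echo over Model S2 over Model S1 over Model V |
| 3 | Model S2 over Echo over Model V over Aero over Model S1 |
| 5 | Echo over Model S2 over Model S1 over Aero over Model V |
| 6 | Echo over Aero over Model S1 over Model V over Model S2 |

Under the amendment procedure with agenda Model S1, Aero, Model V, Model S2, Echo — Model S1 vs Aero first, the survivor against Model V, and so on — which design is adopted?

Round 1: Model S1 vs Aero — 5–12, Aero advances.
Round 2: Aero vs Model V — 14–3, Aero advances.
Round 3: Aero vs Model S2 — 9–8, Aero advances.
Round 4: Aero vs Echo — 3–14, Echo advances.
Echo survives the agenda.

Echo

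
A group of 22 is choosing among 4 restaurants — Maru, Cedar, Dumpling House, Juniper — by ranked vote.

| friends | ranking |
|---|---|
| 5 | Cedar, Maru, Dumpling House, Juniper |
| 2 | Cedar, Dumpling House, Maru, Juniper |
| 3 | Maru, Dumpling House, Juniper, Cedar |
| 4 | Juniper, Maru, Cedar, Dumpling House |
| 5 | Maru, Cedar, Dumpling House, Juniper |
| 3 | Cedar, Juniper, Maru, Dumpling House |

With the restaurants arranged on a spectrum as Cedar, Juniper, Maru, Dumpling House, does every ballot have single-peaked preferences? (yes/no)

no

Axis positions: Cedar=1, Juniper=2, Maru=3, Dumpling House=4.
Type 1: ranking walks positions 1-3-4-2; Maru is ranked above Juniper even though Juniper lies between Maru and the peak Cedar on the axis — preferences dip and rise again. Not single-peaked.
Type 2: ranking walks positions 1-4-3-2; Dumpling House is ranked above Juniper even though Juniper lies between Dumpling House and the peak Cedar on the axis — preferences dip and rise again. Not single-peaked.
Type 3 (peak Maru at position 3): ranking walks positions 3-4-2-1, expanding outward from the peak — single-peaked.
Type 4 (peak Juniper at position 2): ranking walks positions 2-3-1-4, expanding outward from the peak — single-peaked.
Type 5: ranking walks positions 3-1-4-2; Cedar is ranked above Juniper even though Juniper lies between Cedar and the peak Maru on the axis — preferences dip and rise again. Not single-peaked.
Type 6 (peak Cedar at position 1): ranking walks positions 1-2-3-4, expanding outward from the peak — single-peaked.
Type 1 violates single-peakedness, so the profile is not single-peaked on this axis.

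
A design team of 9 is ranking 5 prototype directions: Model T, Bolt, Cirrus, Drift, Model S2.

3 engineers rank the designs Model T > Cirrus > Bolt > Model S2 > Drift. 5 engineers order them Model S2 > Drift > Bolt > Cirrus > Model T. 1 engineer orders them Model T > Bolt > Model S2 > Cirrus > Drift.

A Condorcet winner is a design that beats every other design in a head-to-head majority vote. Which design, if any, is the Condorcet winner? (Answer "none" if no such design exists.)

Check each pair by majority over 9 ballots:
Model T vs Bolt: Bolt wins 5–4.
Model T vs Cirrus: Cirrus, 5–4.
Model T vs Drift: Drift, 5–4.
Model T–Model S2: Model S2 5–4.
Bolt vs Cirrus: Bolt wins 6–3.
Bolt vs Drift: Drift wins 5–4.
Bolt vs Model S2: Model S2, 5–4.
Cirrus–Drift: Drift 5–4.
Cirrus vs Model S2: Model S2, 6–3.
Drift vs Model S2: Model S2, 9–0.
Only Model S2 has no losses; Model S2 is the Condorcet winner.

Model S2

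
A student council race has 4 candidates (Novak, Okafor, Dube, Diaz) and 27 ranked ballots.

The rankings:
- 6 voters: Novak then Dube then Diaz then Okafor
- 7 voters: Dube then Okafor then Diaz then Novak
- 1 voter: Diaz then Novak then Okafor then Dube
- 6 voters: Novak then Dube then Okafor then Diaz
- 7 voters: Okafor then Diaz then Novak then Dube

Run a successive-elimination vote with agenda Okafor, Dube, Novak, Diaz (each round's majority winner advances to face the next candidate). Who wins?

Round 1: Okafor vs Dube — 8–19, Dube advances.
Round 2: Dube vs Novak — 7–20, Novak advances.
Round 3: Novak vs Diaz — 12–15, Diaz advances.
The agenda winner is Diaz.

Diaz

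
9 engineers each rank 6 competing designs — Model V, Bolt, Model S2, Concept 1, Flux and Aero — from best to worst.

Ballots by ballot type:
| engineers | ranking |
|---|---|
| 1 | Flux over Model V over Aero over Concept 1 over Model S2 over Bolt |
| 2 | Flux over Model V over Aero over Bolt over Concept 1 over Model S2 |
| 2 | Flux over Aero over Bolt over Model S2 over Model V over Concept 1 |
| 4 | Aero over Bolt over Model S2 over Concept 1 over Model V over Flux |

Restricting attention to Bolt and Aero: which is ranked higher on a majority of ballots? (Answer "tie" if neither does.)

No ballot ranks Bolt above Aero: 0.
Ballots ranking Aero above Bolt: 9 − 0 = 9.
Aero wins the head-to-head 9–0.

Aero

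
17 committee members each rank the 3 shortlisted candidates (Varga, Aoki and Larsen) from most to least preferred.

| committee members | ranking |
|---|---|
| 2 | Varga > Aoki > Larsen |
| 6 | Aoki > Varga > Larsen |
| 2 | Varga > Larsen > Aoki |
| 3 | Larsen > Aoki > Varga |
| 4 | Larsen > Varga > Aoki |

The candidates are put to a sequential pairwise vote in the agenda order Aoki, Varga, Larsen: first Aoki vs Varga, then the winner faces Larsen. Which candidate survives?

Larsen

Round 1: Aoki vs Varga — 9–8, Aoki advances.
Round 2: Aoki vs Larsen — 8–9, Larsen advances.
The agenda winner is Larsen.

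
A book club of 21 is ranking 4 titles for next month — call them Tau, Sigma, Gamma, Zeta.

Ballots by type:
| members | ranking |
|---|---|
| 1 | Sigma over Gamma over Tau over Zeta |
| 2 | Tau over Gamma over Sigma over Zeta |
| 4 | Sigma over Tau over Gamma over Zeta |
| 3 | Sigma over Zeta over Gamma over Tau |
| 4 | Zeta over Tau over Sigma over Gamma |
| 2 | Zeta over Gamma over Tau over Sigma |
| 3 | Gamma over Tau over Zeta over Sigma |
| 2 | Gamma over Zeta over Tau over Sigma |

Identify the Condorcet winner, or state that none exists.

Pairwise majorities:
Tau vs Sigma: 13 to 8, Tau.
Tau vs Gamma: Gamma, 11–10.
Tau–Zeta: Zeta 11–10.
Sigma–Gamma: Sigma 12–9.
Sigma vs Zeta: Zeta wins 11–10.
Gamma vs Zeta: Gamma is ranked higher on 1+2+4+3+2 = 12 ballots, Zeta on 9. Gamma wins 12–9.
Each book drops at least one matchup (Tau loses to Gamma; Sigma loses to Tau; Gamma loses to Sigma; Zeta loses to Gamma); the cycle Tau > Sigma > Gamma > Tau rules out a Condorcet winner.

none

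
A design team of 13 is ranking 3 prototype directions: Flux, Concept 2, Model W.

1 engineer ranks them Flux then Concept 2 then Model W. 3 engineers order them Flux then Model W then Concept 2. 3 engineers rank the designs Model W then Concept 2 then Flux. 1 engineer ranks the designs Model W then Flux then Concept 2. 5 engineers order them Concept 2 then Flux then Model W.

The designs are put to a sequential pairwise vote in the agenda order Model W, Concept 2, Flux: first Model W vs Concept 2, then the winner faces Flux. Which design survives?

Round 1: Model W vs Concept 2 — 7–6, Model W advances.
Round 2: Model W vs Flux — 4–9, Flux advances.
The agenda winner is Flux.

Flux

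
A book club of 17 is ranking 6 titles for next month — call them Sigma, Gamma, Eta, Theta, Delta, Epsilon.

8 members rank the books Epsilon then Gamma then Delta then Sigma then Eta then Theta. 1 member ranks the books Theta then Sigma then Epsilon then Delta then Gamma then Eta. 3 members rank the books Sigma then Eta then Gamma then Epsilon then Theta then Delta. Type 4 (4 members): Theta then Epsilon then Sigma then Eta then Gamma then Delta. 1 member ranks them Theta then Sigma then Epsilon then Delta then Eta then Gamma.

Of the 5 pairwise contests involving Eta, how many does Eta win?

Eta against each rival (17 members):
Eta vs Sigma: Sigma, 17–0.
Eta–Gamma: Gamma 9–8.
Eta vs Theta: Eta, 11–6.
Eta vs Delta: 7 to 10, Delta.
Eta vs Epsilon: Epsilon wins 14–3.
Eta beats Theta; loses to Sigma, Gamma, Delta, Epsilon — 1 pairwise win.

1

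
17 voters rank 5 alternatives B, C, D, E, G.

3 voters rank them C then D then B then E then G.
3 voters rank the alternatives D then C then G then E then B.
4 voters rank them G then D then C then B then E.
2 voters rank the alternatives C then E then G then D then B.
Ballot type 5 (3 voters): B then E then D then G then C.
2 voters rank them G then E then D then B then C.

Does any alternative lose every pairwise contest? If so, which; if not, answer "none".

E

Pairwise majorities:
B vs C: B is ranked higher on 3+2 = 5 ballots, C on 12. C wins 12–5.
B vs D: D, 14–3.
B vs E: 10 to 7, B.
B vs G: B is ranked higher on 3+3 = 6 ballots, G on 11. G wins 11–6.
C vs D: D, 12–5.
C vs E: C wins 12–5.
C–G: G 9–8.
D vs E: 10 to 7, D.
D vs G: 3+3+3 = 9 for D, 8 for G — D by 9–8.
E vs G: 8 to 9, G.
Only E has no wins; E is the Condorcet loser.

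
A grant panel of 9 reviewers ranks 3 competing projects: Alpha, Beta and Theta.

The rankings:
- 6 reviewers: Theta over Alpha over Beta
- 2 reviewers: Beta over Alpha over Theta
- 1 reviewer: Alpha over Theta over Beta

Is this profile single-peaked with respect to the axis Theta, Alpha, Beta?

Axis positions: Theta=1, Alpha=2, Beta=3.
Ballot type 1 (peak Theta at position 1): ranking walks positions 1-2-3, expanding outward from the peak — single-peaked.
Ballot type 2 (peak Beta at position 3): ranking walks positions 3-2-1, expanding outward from the peak — single-peaked.
Ballot type 3 (peak Alpha at position 2): ranking walks positions 2-1-3, expanding outward from the peak — single-peaked.
Every ranking is single-peaked on this axis.

yes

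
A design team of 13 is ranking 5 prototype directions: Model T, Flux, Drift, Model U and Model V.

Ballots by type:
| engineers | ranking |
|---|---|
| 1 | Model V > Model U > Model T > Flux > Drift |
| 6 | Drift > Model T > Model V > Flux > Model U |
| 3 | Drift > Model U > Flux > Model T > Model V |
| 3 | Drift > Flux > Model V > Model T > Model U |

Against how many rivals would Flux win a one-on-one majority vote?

1

Flux against each rival (13 engineers):
Flux vs Model T: 6 to 7, Model T.
Flux–Drift: Drift 12–1.
Flux vs Model U: Flux preferred on 6+3 = 9 ballots; Flux wins 9–4.
Flux vs Model V: Flux is ranked higher on 3+3 = 6 ballots, Model V on 7. Model V wins 7–6.
Flux beats Model U; loses to Model T, Drift, Model V — 1 pairwise win.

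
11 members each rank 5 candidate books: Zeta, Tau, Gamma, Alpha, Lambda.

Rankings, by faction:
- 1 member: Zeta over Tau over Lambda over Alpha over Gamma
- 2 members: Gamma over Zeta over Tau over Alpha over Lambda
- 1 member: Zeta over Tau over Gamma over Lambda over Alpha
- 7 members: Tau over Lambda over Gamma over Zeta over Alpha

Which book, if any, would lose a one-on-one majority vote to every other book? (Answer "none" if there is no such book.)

Head-to-head results (11 members):
Zeta vs Tau: Zeta preferred on 1+2+1 = 4 ballots; Tau wins 7–4.
Zeta vs Gamma: Gamma, 9–2.
Zeta vs Alpha: Zeta wins 11–0.
Zeta–Lambda: Lambda 7–4.
Tau vs Gamma: 9 to 2, Tau.
Tau vs Alpha: Tau is ranked higher on 1+2+1+7 = 11 ballots, Alpha on 0. Tau wins 11–0.
Tau vs Lambda: 11 to 0, Tau.
Gamma vs Alpha: 2+1+7 = 10 for Gamma, 1 for Alpha — Gamma by 10–1.
Gamma vs Lambda: 3 to 8, Lambda.
Alpha vs Lambda: 2 for Alpha, 9 for Lambda — Lambda by 9–2.
Alpha is beaten in every head-to-head and is the Condorcet loser.

Alpha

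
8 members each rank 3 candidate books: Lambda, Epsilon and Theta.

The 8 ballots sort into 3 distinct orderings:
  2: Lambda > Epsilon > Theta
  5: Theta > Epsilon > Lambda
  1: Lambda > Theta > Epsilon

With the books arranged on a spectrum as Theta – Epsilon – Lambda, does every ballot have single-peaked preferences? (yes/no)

no

Axis positions: Theta=1, Epsilon=2, Lambda=3.
Faction 1 (peak Lambda at position 3): ranking walks positions 3-2-1, expanding outward from the peak — single-peaked.
Faction 2 (peak Theta at position 1): ranking walks positions 1-2-3, expanding outward from the peak — single-peaked.
Faction 3: ranking walks positions 3-1-2; Theta is ranked above Epsilon even though Epsilon lies between Theta and the peak Lambda on the axis — preferences dip and rise again. Not single-peaked.
Faction 3 violates single-peakedness, so the profile is not single-peaked on this axis.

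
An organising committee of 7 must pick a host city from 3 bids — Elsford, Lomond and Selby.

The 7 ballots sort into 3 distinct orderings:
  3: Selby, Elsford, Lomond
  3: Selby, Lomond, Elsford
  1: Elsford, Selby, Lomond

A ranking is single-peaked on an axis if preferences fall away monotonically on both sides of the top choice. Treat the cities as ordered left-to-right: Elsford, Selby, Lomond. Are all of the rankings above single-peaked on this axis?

Axis positions: Elsford=1, Selby=2, Lomond=3.
Type 1 (peak Selby at position 2): ranking walks positions 2-1-3, expanding outward from the peak — single-peaked.
Type 2 (peak Selby at position 2): ranking walks positions 2-3-1, expanding outward from the peak — single-peaked.
Type 3 (peak Elsford at position 1): ranking walks positions 1-2-3, expanding outward from the peak — single-peaked.
Every ranking is single-peaked on this axis.

yes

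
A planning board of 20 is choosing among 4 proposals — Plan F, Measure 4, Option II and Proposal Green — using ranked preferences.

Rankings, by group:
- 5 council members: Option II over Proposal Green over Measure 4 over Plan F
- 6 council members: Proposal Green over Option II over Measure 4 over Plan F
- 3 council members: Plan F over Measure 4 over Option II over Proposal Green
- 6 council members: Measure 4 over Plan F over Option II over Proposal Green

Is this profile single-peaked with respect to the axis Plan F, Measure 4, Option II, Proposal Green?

yes

Axis positions: Plan F=1, Measure 4=2, Option II=3, Proposal Green=4.
Group 1 (peak Option II at position 3): ranking walks positions 3-4-2-1, expanding outward from the peak — single-peaked.
Group 2 (peak Proposal Green at position 4): ranking walks positions 4-3-2-1, expanding outward from the peak — single-peaked.
Group 3 (peak Plan F at position 1): ranking walks positions 1-2-3-4, expanding outward from the peak — single-peaked.
Group 4 (peak Measure 4 at position 2): ranking walks positions 2-1-3-4, expanding outward from the peak — single-peaked.
Every ranking is single-peaked on this axis.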